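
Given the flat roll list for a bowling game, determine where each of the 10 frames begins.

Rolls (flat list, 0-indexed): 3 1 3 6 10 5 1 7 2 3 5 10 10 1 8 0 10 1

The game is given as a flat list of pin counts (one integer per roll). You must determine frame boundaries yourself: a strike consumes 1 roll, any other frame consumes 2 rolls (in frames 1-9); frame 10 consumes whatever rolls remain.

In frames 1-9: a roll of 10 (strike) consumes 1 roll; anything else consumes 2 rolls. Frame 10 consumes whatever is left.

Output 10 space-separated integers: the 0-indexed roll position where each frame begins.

Frame 1 starts at roll index 0: rolls=3,1 (sum=4), consumes 2 rolls
Frame 2 starts at roll index 2: rolls=3,6 (sum=9), consumes 2 rolls
Frame 3 starts at roll index 4: roll=10 (strike), consumes 1 roll
Frame 4 starts at roll index 5: rolls=5,1 (sum=6), consumes 2 rolls
Frame 5 starts at roll index 7: rolls=7,2 (sum=9), consumes 2 rolls
Frame 6 starts at roll index 9: rolls=3,5 (sum=8), consumes 2 rolls
Frame 7 starts at roll index 11: roll=10 (strike), consumes 1 roll
Frame 8 starts at roll index 12: roll=10 (strike), consumes 1 roll
Frame 9 starts at roll index 13: rolls=1,8 (sum=9), consumes 2 rolls
Frame 10 starts at roll index 15: 3 remaining rolls

Answer: 0 2 4 5 7 9 11 12 13 15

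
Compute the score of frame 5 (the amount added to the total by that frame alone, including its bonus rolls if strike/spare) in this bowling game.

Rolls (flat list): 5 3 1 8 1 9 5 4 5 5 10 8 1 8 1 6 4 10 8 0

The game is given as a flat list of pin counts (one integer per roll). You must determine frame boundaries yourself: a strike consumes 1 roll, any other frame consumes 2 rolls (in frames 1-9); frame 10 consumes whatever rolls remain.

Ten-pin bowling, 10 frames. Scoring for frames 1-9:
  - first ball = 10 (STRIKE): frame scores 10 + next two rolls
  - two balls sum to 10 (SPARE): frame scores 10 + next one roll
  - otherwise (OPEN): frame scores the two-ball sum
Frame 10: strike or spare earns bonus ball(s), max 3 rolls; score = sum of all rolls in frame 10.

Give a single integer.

Frame 1: OPEN (5+3=8). Cumulative: 8
Frame 2: OPEN (1+8=9). Cumulative: 17
Frame 3: SPARE (1+9=10). 10 + next roll (5) = 15. Cumulative: 32
Frame 4: OPEN (5+4=9). Cumulative: 41
Frame 5: SPARE (5+5=10). 10 + next roll (10) = 20. Cumulative: 61
Frame 6: STRIKE. 10 + next two rolls (8+1) = 19. Cumulative: 80
Frame 7: OPEN (8+1=9). Cumulative: 89

Answer: 20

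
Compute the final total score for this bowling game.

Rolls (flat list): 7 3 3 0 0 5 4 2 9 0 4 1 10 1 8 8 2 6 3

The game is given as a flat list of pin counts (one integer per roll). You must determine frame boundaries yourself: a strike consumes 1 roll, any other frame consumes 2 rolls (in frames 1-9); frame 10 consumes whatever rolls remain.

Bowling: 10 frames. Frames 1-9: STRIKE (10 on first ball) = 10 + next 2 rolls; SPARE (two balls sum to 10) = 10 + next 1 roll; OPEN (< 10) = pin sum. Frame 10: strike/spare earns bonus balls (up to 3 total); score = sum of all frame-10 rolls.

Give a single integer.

Answer: 94

Derivation:
Frame 1: SPARE (7+3=10). 10 + next roll (3) = 13. Cumulative: 13
Frame 2: OPEN (3+0=3). Cumulative: 16
Frame 3: OPEN (0+5=5). Cumulative: 21
Frame 4: OPEN (4+2=6). Cumulative: 27
Frame 5: OPEN (9+0=9). Cumulative: 36
Frame 6: OPEN (4+1=5). Cumulative: 41
Frame 7: STRIKE. 10 + next two rolls (1+8) = 19. Cumulative: 60
Frame 8: OPEN (1+8=9). Cumulative: 69
Frame 9: SPARE (8+2=10). 10 + next roll (6) = 16. Cumulative: 85
Frame 10: OPEN. Sum of all frame-10 rolls (6+3) = 9. Cumulative: 94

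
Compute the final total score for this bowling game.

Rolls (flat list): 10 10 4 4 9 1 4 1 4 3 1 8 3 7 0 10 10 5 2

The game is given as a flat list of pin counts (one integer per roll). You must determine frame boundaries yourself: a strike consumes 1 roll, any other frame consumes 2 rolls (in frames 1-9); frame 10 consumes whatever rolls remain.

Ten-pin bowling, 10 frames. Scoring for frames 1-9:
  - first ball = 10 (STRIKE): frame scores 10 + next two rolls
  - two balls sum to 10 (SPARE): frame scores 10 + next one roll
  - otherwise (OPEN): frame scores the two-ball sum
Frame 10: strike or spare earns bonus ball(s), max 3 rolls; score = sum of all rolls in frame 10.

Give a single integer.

Frame 1: STRIKE. 10 + next two rolls (10+4) = 24. Cumulative: 24
Frame 2: STRIKE. 10 + next two rolls (4+4) = 18. Cumulative: 42
Frame 3: OPEN (4+4=8). Cumulative: 50
Frame 4: SPARE (9+1=10). 10 + next roll (4) = 14. Cumulative: 64
Frame 5: OPEN (4+1=5). Cumulative: 69
Frame 6: OPEN (4+3=7). Cumulative: 76
Frame 7: OPEN (1+8=9). Cumulative: 85
Frame 8: SPARE (3+7=10). 10 + next roll (0) = 10. Cumulative: 95
Frame 9: SPARE (0+10=10). 10 + next roll (10) = 20. Cumulative: 115
Frame 10: STRIKE. Sum of all frame-10 rolls (10+5+2) = 17. Cumulative: 132

Answer: 132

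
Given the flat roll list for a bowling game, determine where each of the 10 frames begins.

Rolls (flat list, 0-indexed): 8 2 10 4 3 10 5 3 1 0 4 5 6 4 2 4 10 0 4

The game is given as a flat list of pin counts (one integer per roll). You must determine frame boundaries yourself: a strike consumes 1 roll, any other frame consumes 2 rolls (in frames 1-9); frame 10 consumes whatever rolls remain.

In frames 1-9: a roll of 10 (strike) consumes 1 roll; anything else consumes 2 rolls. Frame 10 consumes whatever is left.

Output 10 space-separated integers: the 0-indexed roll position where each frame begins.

Frame 1 starts at roll index 0: rolls=8,2 (sum=10), consumes 2 rolls
Frame 2 starts at roll index 2: roll=10 (strike), consumes 1 roll
Frame 3 starts at roll index 3: rolls=4,3 (sum=7), consumes 2 rolls
Frame 4 starts at roll index 5: roll=10 (strike), consumes 1 roll
Frame 5 starts at roll index 6: rolls=5,3 (sum=8), consumes 2 rolls
Frame 6 starts at roll index 8: rolls=1,0 (sum=1), consumes 2 rolls
Frame 7 starts at roll index 10: rolls=4,5 (sum=9), consumes 2 rolls
Frame 8 starts at roll index 12: rolls=6,4 (sum=10), consumes 2 rolls
Frame 9 starts at roll index 14: rolls=2,4 (sum=6), consumes 2 rolls
Frame 10 starts at roll index 16: 3 remaining rolls

Answer: 0 2 3 5 6 8 10 12 14 16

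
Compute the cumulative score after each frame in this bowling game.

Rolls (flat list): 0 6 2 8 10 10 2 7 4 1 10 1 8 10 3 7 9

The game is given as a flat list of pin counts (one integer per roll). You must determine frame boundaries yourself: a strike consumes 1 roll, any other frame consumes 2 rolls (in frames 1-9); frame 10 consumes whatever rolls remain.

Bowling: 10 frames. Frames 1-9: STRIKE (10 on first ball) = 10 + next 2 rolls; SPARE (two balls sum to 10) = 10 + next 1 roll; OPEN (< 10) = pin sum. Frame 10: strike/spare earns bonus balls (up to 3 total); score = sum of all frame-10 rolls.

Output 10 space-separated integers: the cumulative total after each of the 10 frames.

Answer: 6 26 48 67 76 81 100 109 129 148

Derivation:
Frame 1: OPEN (0+6=6). Cumulative: 6
Frame 2: SPARE (2+8=10). 10 + next roll (10) = 20. Cumulative: 26
Frame 3: STRIKE. 10 + next two rolls (10+2) = 22. Cumulative: 48
Frame 4: STRIKE. 10 + next two rolls (2+7) = 19. Cumulative: 67
Frame 5: OPEN (2+7=9). Cumulative: 76
Frame 6: OPEN (4+1=5). Cumulative: 81
Frame 7: STRIKE. 10 + next two rolls (1+8) = 19. Cumulative: 100
Frame 8: OPEN (1+8=9). Cumulative: 109
Frame 9: STRIKE. 10 + next two rolls (3+7) = 20. Cumulative: 129
Frame 10: SPARE. Sum of all frame-10 rolls (3+7+9) = 19. Cumulative: 148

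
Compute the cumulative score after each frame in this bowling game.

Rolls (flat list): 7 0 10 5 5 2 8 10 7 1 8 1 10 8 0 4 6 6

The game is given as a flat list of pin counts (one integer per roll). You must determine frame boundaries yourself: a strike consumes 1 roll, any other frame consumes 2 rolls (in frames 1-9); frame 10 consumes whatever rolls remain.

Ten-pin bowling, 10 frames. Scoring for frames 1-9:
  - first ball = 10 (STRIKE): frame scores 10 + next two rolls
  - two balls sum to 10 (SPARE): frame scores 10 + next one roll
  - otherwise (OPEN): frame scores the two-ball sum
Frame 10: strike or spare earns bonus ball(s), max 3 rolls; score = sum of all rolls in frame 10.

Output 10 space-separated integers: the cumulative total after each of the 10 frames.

Frame 1: OPEN (7+0=7). Cumulative: 7
Frame 2: STRIKE. 10 + next two rolls (5+5) = 20. Cumulative: 27
Frame 3: SPARE (5+5=10). 10 + next roll (2) = 12. Cumulative: 39
Frame 4: SPARE (2+8=10). 10 + next roll (10) = 20. Cumulative: 59
Frame 5: STRIKE. 10 + next two rolls (7+1) = 18. Cumulative: 77
Frame 6: OPEN (7+1=8). Cumulative: 85
Frame 7: OPEN (8+1=9). Cumulative: 94
Frame 8: STRIKE. 10 + next two rolls (8+0) = 18. Cumulative: 112
Frame 9: OPEN (8+0=8). Cumulative: 120
Frame 10: SPARE. Sum of all frame-10 rolls (4+6+6) = 16. Cumulative: 136

Answer: 7 27 39 59 77 85 94 112 120 136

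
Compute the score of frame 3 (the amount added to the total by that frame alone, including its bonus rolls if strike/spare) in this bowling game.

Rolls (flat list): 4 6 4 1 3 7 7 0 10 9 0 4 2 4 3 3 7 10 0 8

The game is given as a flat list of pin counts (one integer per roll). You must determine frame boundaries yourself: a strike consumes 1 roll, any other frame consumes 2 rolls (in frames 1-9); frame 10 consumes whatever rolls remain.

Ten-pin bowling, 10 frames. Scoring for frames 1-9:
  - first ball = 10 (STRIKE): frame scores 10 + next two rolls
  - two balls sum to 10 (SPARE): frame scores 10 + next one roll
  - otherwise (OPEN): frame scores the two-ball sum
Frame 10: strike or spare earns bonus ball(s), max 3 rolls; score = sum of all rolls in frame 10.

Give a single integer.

Answer: 17

Derivation:
Frame 1: SPARE (4+6=10). 10 + next roll (4) = 14. Cumulative: 14
Frame 2: OPEN (4+1=5). Cumulative: 19
Frame 3: SPARE (3+7=10). 10 + next roll (7) = 17. Cumulative: 36
Frame 4: OPEN (7+0=7). Cumulative: 43
Frame 5: STRIKE. 10 + next two rolls (9+0) = 19. Cumulative: 62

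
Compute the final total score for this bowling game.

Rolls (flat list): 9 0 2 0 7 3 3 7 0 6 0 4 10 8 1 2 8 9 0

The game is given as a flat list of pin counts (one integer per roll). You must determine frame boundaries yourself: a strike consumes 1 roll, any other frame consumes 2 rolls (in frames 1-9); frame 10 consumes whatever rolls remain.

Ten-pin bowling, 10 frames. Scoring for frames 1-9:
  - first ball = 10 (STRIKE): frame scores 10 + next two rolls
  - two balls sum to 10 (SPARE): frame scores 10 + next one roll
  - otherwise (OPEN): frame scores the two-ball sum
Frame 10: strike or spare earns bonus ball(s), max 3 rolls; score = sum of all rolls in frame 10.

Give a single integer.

Frame 1: OPEN (9+0=9). Cumulative: 9
Frame 2: OPEN (2+0=2). Cumulative: 11
Frame 3: SPARE (7+3=10). 10 + next roll (3) = 13. Cumulative: 24
Frame 4: SPARE (3+7=10). 10 + next roll (0) = 10. Cumulative: 34
Frame 5: OPEN (0+6=6). Cumulative: 40
Frame 6: OPEN (0+4=4). Cumulative: 44
Frame 7: STRIKE. 10 + next two rolls (8+1) = 19. Cumulative: 63
Frame 8: OPEN (8+1=9). Cumulative: 72
Frame 9: SPARE (2+8=10). 10 + next roll (9) = 19. Cumulative: 91
Frame 10: OPEN. Sum of all frame-10 rolls (9+0) = 9. Cumulative: 100

Answer: 100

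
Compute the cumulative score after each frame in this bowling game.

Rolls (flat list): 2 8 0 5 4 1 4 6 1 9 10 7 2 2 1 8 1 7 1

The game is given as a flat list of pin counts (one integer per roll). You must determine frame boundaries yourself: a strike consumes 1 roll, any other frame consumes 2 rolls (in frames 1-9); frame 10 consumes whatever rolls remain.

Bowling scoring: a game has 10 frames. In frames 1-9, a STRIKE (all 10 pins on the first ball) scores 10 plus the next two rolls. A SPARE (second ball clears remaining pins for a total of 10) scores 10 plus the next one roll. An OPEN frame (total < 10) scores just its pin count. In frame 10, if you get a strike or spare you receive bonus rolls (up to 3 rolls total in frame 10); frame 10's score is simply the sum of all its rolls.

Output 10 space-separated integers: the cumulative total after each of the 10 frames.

Answer: 10 15 20 31 51 70 79 82 91 99

Derivation:
Frame 1: SPARE (2+8=10). 10 + next roll (0) = 10. Cumulative: 10
Frame 2: OPEN (0+5=5). Cumulative: 15
Frame 3: OPEN (4+1=5). Cumulative: 20
Frame 4: SPARE (4+6=10). 10 + next roll (1) = 11. Cumulative: 31
Frame 5: SPARE (1+9=10). 10 + next roll (10) = 20. Cumulative: 51
Frame 6: STRIKE. 10 + next two rolls (7+2) = 19. Cumulative: 70
Frame 7: OPEN (7+2=9). Cumulative: 79
Frame 8: OPEN (2+1=3). Cumulative: 82
Frame 9: OPEN (8+1=9). Cumulative: 91
Frame 10: OPEN. Sum of all frame-10 rolls (7+1) = 8. Cumulative: 99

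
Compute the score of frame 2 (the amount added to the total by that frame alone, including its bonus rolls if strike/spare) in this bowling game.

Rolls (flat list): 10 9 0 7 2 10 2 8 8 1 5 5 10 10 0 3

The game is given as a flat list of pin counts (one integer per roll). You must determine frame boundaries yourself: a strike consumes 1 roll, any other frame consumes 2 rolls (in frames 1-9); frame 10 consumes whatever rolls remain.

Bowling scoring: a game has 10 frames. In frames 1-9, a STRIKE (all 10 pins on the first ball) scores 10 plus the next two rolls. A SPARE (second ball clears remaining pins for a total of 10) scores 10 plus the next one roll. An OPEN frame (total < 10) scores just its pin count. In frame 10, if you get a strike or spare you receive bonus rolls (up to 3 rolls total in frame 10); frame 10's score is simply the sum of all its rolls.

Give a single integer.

Frame 1: STRIKE. 10 + next two rolls (9+0) = 19. Cumulative: 19
Frame 2: OPEN (9+0=9). Cumulative: 28
Frame 3: OPEN (7+2=9). Cumulative: 37
Frame 4: STRIKE. 10 + next two rolls (2+8) = 20. Cumulative: 57

Answer: 9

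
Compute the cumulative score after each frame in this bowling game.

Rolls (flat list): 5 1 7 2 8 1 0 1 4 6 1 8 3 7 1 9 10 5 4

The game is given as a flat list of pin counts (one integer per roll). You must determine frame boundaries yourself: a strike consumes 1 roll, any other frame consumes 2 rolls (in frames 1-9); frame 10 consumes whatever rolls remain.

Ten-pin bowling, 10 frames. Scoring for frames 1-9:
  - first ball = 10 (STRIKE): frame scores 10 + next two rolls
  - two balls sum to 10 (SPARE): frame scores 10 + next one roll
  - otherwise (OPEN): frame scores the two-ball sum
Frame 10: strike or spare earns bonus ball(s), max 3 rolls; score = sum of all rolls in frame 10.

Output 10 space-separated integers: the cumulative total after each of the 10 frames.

Frame 1: OPEN (5+1=6). Cumulative: 6
Frame 2: OPEN (7+2=9). Cumulative: 15
Frame 3: OPEN (8+1=9). Cumulative: 24
Frame 4: OPEN (0+1=1). Cumulative: 25
Frame 5: SPARE (4+6=10). 10 + next roll (1) = 11. Cumulative: 36
Frame 6: OPEN (1+8=9). Cumulative: 45
Frame 7: SPARE (3+7=10). 10 + next roll (1) = 11. Cumulative: 56
Frame 8: SPARE (1+9=10). 10 + next roll (10) = 20. Cumulative: 76
Frame 9: STRIKE. 10 + next two rolls (5+4) = 19. Cumulative: 95
Frame 10: OPEN. Sum of all frame-10 rolls (5+4) = 9. Cumulative: 104

Answer: 6 15 24 25 36 45 56 76 95 104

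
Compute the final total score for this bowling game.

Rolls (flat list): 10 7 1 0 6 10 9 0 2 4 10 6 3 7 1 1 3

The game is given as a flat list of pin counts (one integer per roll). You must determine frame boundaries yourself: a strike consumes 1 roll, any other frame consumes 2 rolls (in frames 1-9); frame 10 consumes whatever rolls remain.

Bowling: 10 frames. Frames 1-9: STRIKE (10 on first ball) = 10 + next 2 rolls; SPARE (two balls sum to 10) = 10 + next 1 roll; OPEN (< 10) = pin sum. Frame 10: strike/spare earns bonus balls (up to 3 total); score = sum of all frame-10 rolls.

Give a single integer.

Frame 1: STRIKE. 10 + next two rolls (7+1) = 18. Cumulative: 18
Frame 2: OPEN (7+1=8). Cumulative: 26
Frame 3: OPEN (0+6=6). Cumulative: 32
Frame 4: STRIKE. 10 + next two rolls (9+0) = 19. Cumulative: 51
Frame 5: OPEN (9+0=9). Cumulative: 60
Frame 6: OPEN (2+4=6). Cumulative: 66
Frame 7: STRIKE. 10 + next two rolls (6+3) = 19. Cumulative: 85
Frame 8: OPEN (6+3=9). Cumulative: 94
Frame 9: OPEN (7+1=8). Cumulative: 102
Frame 10: OPEN. Sum of all frame-10 rolls (1+3) = 4. Cumulative: 106

Answer: 106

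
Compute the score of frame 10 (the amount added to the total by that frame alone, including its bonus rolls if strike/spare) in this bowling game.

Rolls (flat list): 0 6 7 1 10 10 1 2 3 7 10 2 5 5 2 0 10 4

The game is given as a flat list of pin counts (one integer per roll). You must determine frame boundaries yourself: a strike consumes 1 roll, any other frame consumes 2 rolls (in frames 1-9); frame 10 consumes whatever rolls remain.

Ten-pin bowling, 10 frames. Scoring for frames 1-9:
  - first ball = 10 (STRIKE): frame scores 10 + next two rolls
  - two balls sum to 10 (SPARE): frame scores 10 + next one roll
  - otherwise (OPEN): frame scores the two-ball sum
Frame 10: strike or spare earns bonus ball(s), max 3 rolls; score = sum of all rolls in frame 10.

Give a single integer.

Answer: 14

Derivation:
Frame 1: OPEN (0+6=6). Cumulative: 6
Frame 2: OPEN (7+1=8). Cumulative: 14
Frame 3: STRIKE. 10 + next two rolls (10+1) = 21. Cumulative: 35
Frame 4: STRIKE. 10 + next two rolls (1+2) = 13. Cumulative: 48
Frame 5: OPEN (1+2=3). Cumulative: 51
Frame 6: SPARE (3+7=10). 10 + next roll (10) = 20. Cumulative: 71
Frame 7: STRIKE. 10 + next two rolls (2+5) = 17. Cumulative: 88
Frame 8: OPEN (2+5=7). Cumulative: 95
Frame 9: OPEN (5+2=7). Cumulative: 102
Frame 10: SPARE. Sum of all frame-10 rolls (0+10+4) = 14. Cumulative: 116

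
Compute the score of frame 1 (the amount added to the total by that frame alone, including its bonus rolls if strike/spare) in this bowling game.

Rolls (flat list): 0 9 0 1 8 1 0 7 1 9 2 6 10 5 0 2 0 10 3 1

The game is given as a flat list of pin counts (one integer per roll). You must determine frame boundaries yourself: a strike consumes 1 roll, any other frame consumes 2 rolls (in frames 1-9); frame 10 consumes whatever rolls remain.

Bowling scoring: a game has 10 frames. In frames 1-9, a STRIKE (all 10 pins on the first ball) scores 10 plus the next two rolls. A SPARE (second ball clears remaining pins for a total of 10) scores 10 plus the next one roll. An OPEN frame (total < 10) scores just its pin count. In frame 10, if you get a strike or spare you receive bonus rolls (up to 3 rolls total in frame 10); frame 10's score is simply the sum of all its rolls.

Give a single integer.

Answer: 9

Derivation:
Frame 1: OPEN (0+9=9). Cumulative: 9
Frame 2: OPEN (0+1=1). Cumulative: 10
Frame 3: OPEN (8+1=9). Cumulative: 19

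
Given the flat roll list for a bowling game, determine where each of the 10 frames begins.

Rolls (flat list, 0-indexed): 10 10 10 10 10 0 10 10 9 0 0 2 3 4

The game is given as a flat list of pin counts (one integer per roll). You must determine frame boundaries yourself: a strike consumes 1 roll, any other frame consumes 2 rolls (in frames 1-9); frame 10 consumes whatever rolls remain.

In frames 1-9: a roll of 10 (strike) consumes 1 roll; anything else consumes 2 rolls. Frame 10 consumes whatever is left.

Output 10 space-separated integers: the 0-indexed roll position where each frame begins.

Answer: 0 1 2 3 4 5 7 8 10 12

Derivation:
Frame 1 starts at roll index 0: roll=10 (strike), consumes 1 roll
Frame 2 starts at roll index 1: roll=10 (strike), consumes 1 roll
Frame 3 starts at roll index 2: roll=10 (strike), consumes 1 roll
Frame 4 starts at roll index 3: roll=10 (strike), consumes 1 roll
Frame 5 starts at roll index 4: roll=10 (strike), consumes 1 roll
Frame 6 starts at roll index 5: rolls=0,10 (sum=10), consumes 2 rolls
Frame 7 starts at roll index 7: roll=10 (strike), consumes 1 roll
Frame 8 starts at roll index 8: rolls=9,0 (sum=9), consumes 2 rolls
Frame 9 starts at roll index 10: rolls=0,2 (sum=2), consumes 2 rolls
Frame 10 starts at roll index 12: 2 remaining rolls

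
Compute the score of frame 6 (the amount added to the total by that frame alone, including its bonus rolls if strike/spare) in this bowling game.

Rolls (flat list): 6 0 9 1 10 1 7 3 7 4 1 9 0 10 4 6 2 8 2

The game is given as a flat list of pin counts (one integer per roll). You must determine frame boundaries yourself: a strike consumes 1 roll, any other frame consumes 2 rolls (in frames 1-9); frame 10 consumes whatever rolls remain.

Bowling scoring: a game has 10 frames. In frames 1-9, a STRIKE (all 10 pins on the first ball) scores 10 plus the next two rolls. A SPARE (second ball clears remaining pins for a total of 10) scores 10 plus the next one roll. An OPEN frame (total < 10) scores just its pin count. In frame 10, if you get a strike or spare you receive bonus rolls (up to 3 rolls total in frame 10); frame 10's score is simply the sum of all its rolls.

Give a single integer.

Frame 1: OPEN (6+0=6). Cumulative: 6
Frame 2: SPARE (9+1=10). 10 + next roll (10) = 20. Cumulative: 26
Frame 3: STRIKE. 10 + next two rolls (1+7) = 18. Cumulative: 44
Frame 4: OPEN (1+7=8). Cumulative: 52
Frame 5: SPARE (3+7=10). 10 + next roll (4) = 14. Cumulative: 66
Frame 6: OPEN (4+1=5). Cumulative: 71
Frame 7: OPEN (9+0=9). Cumulative: 80
Frame 8: STRIKE. 10 + next two rolls (4+6) = 20. Cumulative: 100

Answer: 5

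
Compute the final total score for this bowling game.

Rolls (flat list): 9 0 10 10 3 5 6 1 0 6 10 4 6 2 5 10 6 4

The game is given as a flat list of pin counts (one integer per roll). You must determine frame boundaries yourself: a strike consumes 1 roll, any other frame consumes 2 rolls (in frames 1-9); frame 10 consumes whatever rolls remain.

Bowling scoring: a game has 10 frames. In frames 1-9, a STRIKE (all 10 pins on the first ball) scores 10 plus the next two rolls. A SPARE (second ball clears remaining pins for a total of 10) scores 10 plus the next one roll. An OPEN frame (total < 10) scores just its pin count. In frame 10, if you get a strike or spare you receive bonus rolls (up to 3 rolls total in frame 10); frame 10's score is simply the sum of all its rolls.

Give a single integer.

Frame 1: OPEN (9+0=9). Cumulative: 9
Frame 2: STRIKE. 10 + next two rolls (10+3) = 23. Cumulative: 32
Frame 3: STRIKE. 10 + next two rolls (3+5) = 18. Cumulative: 50
Frame 4: OPEN (3+5=8). Cumulative: 58
Frame 5: OPEN (6+1=7). Cumulative: 65
Frame 6: OPEN (0+6=6). Cumulative: 71
Frame 7: STRIKE. 10 + next two rolls (4+6) = 20. Cumulative: 91
Frame 8: SPARE (4+6=10). 10 + next roll (2) = 12. Cumulative: 103
Frame 9: OPEN (2+5=7). Cumulative: 110
Frame 10: STRIKE. Sum of all frame-10 rolls (10+6+4) = 20. Cumulative: 130

Answer: 130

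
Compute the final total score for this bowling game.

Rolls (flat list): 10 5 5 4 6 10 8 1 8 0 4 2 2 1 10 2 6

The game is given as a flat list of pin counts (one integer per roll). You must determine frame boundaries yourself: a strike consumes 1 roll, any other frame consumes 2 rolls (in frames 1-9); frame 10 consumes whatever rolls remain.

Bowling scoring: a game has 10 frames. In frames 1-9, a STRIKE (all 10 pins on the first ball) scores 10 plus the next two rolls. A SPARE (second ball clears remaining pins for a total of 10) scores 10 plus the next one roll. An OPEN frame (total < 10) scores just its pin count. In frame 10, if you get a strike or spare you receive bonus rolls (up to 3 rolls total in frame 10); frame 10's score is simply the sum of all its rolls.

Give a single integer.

Answer: 125

Derivation:
Frame 1: STRIKE. 10 + next two rolls (5+5) = 20. Cumulative: 20
Frame 2: SPARE (5+5=10). 10 + next roll (4) = 14. Cumulative: 34
Frame 3: SPARE (4+6=10). 10 + next roll (10) = 20. Cumulative: 54
Frame 4: STRIKE. 10 + next two rolls (8+1) = 19. Cumulative: 73
Frame 5: OPEN (8+1=9). Cumulative: 82
Frame 6: OPEN (8+0=8). Cumulative: 90
Frame 7: OPEN (4+2=6). Cumulative: 96
Frame 8: OPEN (2+1=3). Cumulative: 99
Frame 9: STRIKE. 10 + next two rolls (2+6) = 18. Cumulative: 117
Frame 10: OPEN. Sum of all frame-10 rolls (2+6) = 8. Cumulative: 125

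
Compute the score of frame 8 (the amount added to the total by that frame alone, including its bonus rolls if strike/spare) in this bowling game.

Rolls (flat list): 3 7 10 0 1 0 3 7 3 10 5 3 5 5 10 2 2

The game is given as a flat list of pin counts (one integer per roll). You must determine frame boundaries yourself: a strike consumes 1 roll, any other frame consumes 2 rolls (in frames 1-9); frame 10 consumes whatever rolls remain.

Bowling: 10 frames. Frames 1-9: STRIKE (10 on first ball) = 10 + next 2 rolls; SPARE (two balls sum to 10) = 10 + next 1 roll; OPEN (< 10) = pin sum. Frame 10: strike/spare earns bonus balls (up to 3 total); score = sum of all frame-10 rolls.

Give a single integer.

Answer: 20

Derivation:
Frame 1: SPARE (3+7=10). 10 + next roll (10) = 20. Cumulative: 20
Frame 2: STRIKE. 10 + next two rolls (0+1) = 11. Cumulative: 31
Frame 3: OPEN (0+1=1). Cumulative: 32
Frame 4: OPEN (0+3=3). Cumulative: 35
Frame 5: SPARE (7+3=10). 10 + next roll (10) = 20. Cumulative: 55
Frame 6: STRIKE. 10 + next two rolls (5+3) = 18. Cumulative: 73
Frame 7: OPEN (5+3=8). Cumulative: 81
Frame 8: SPARE (5+5=10). 10 + next roll (10) = 20. Cumulative: 101
Frame 9: STRIKE. 10 + next two rolls (2+2) = 14. Cumulative: 115
Frame 10: OPEN. Sum of all frame-10 rolls (2+2) = 4. Cumulative: 119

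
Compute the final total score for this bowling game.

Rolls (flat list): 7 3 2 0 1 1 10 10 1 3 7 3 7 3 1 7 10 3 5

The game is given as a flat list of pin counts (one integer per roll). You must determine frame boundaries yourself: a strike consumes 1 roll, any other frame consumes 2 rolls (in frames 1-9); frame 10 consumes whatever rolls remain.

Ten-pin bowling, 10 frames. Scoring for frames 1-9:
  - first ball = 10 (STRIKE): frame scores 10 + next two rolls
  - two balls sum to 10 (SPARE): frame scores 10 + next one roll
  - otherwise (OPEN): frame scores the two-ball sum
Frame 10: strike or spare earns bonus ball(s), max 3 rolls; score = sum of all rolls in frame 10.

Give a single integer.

Frame 1: SPARE (7+3=10). 10 + next roll (2) = 12. Cumulative: 12
Frame 2: OPEN (2+0=2). Cumulative: 14
Frame 3: OPEN (1+1=2). Cumulative: 16
Frame 4: STRIKE. 10 + next two rolls (10+1) = 21. Cumulative: 37
Frame 5: STRIKE. 10 + next two rolls (1+3) = 14. Cumulative: 51
Frame 6: OPEN (1+3=4). Cumulative: 55
Frame 7: SPARE (7+3=10). 10 + next roll (7) = 17. Cumulative: 72
Frame 8: SPARE (7+3=10). 10 + next roll (1) = 11. Cumulative: 83
Frame 9: OPEN (1+7=8). Cumulative: 91
Frame 10: STRIKE. Sum of all frame-10 rolls (10+3+5) = 18. Cumulative: 109

Answer: 109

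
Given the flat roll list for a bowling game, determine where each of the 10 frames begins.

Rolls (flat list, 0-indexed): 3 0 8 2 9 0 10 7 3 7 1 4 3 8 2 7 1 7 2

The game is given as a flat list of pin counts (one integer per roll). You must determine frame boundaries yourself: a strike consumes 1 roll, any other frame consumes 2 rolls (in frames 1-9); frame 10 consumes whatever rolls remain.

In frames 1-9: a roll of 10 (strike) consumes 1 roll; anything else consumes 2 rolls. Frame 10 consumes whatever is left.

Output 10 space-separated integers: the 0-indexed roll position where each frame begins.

Answer: 0 2 4 6 7 9 11 13 15 17

Derivation:
Frame 1 starts at roll index 0: rolls=3,0 (sum=3), consumes 2 rolls
Frame 2 starts at roll index 2: rolls=8,2 (sum=10), consumes 2 rolls
Frame 3 starts at roll index 4: rolls=9,0 (sum=9), consumes 2 rolls
Frame 4 starts at roll index 6: roll=10 (strike), consumes 1 roll
Frame 5 starts at roll index 7: rolls=7,3 (sum=10), consumes 2 rolls
Frame 6 starts at roll index 9: rolls=7,1 (sum=8), consumes 2 rolls
Frame 7 starts at roll index 11: rolls=4,3 (sum=7), consumes 2 rolls
Frame 8 starts at roll index 13: rolls=8,2 (sum=10), consumes 2 rolls
Frame 9 starts at roll index 15: rolls=7,1 (sum=8), consumes 2 rolls
Frame 10 starts at roll index 17: 2 remaining rolls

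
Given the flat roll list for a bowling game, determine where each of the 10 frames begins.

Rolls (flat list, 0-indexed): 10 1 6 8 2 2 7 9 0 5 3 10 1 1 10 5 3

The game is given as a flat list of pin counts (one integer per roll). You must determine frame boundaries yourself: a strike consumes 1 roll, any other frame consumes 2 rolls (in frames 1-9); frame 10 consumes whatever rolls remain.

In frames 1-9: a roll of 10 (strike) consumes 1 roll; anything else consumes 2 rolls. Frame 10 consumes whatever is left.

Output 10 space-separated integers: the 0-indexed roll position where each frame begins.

Answer: 0 1 3 5 7 9 11 12 14 15

Derivation:
Frame 1 starts at roll index 0: roll=10 (strike), consumes 1 roll
Frame 2 starts at roll index 1: rolls=1,6 (sum=7), consumes 2 rolls
Frame 3 starts at roll index 3: rolls=8,2 (sum=10), consumes 2 rolls
Frame 4 starts at roll index 5: rolls=2,7 (sum=9), consumes 2 rolls
Frame 5 starts at roll index 7: rolls=9,0 (sum=9), consumes 2 rolls
Frame 6 starts at roll index 9: rolls=5,3 (sum=8), consumes 2 rolls
Frame 7 starts at roll index 11: roll=10 (strike), consumes 1 roll
Frame 8 starts at roll index 12: rolls=1,1 (sum=2), consumes 2 rolls
Frame 9 starts at roll index 14: roll=10 (strike), consumes 1 roll
Frame 10 starts at roll index 15: 2 remaining rolls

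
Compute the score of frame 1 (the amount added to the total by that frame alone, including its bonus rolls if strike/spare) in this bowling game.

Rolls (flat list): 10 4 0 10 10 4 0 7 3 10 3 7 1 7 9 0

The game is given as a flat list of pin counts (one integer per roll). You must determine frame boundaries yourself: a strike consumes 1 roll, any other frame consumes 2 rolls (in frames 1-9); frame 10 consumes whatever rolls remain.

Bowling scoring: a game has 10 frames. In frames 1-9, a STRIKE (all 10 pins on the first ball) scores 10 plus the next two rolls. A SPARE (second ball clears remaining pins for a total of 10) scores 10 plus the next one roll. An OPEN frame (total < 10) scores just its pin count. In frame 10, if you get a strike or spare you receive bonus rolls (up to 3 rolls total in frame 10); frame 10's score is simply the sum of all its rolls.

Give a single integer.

Answer: 14

Derivation:
Frame 1: STRIKE. 10 + next two rolls (4+0) = 14. Cumulative: 14
Frame 2: OPEN (4+0=4). Cumulative: 18
Frame 3: STRIKE. 10 + next two rolls (10+4) = 24. Cumulative: 42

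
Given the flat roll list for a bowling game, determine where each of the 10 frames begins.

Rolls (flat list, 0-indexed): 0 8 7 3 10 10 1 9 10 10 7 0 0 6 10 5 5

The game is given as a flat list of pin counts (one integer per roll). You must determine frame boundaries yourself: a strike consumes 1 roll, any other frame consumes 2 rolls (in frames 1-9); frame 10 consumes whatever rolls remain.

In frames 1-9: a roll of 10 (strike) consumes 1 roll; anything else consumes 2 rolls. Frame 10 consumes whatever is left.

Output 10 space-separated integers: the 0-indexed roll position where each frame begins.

Answer: 0 2 4 5 6 8 9 10 12 14

Derivation:
Frame 1 starts at roll index 0: rolls=0,8 (sum=8), consumes 2 rolls
Frame 2 starts at roll index 2: rolls=7,3 (sum=10), consumes 2 rolls
Frame 3 starts at roll index 4: roll=10 (strike), consumes 1 roll
Frame 4 starts at roll index 5: roll=10 (strike), consumes 1 roll
Frame 5 starts at roll index 6: rolls=1,9 (sum=10), consumes 2 rolls
Frame 6 starts at roll index 8: roll=10 (strike), consumes 1 roll
Frame 7 starts at roll index 9: roll=10 (strike), consumes 1 roll
Frame 8 starts at roll index 10: rolls=7,0 (sum=7), consumes 2 rolls
Frame 9 starts at roll index 12: rolls=0,6 (sum=6), consumes 2 rolls
Frame 10 starts at roll index 14: 3 remaining rolls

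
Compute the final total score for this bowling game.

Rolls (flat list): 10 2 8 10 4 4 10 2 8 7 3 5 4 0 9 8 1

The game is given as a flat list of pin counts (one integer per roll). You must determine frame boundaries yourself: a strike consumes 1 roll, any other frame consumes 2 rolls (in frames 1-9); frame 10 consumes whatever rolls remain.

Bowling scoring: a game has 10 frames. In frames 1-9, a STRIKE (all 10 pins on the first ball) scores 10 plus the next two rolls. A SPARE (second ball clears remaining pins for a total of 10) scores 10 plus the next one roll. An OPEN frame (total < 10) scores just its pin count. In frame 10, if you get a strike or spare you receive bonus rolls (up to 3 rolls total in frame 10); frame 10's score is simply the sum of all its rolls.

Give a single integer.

Frame 1: STRIKE. 10 + next two rolls (2+8) = 20. Cumulative: 20
Frame 2: SPARE (2+8=10). 10 + next roll (10) = 20. Cumulative: 40
Frame 3: STRIKE. 10 + next two rolls (4+4) = 18. Cumulative: 58
Frame 4: OPEN (4+4=8). Cumulative: 66
Frame 5: STRIKE. 10 + next two rolls (2+8) = 20. Cumulative: 86
Frame 6: SPARE (2+8=10). 10 + next roll (7) = 17. Cumulative: 103
Frame 7: SPARE (7+3=10). 10 + next roll (5) = 15. Cumulative: 118
Frame 8: OPEN (5+4=9). Cumulative: 127
Frame 9: OPEN (0+9=9). Cumulative: 136
Frame 10: OPEN. Sum of all frame-10 rolls (8+1) = 9. Cumulative: 145

Answer: 145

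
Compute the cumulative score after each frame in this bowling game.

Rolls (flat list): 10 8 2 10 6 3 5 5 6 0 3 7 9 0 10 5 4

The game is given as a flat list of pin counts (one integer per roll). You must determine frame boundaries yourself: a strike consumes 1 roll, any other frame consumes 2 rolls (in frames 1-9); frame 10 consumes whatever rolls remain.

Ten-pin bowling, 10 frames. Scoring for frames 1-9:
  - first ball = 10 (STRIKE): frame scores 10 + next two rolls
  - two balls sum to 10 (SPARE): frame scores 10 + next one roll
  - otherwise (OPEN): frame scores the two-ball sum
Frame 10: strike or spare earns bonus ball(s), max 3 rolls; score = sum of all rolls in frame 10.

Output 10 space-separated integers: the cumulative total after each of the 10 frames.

Answer: 20 40 59 68 84 90 109 118 137 146

Derivation:
Frame 1: STRIKE. 10 + next two rolls (8+2) = 20. Cumulative: 20
Frame 2: SPARE (8+2=10). 10 + next roll (10) = 20. Cumulative: 40
Frame 3: STRIKE. 10 + next two rolls (6+3) = 19. Cumulative: 59
Frame 4: OPEN (6+3=9). Cumulative: 68
Frame 5: SPARE (5+5=10). 10 + next roll (6) = 16. Cumulative: 84
Frame 6: OPEN (6+0=6). Cumulative: 90
Frame 7: SPARE (3+7=10). 10 + next roll (9) = 19. Cumulative: 109
Frame 8: OPEN (9+0=9). Cumulative: 118
Frame 9: STRIKE. 10 + next two rolls (5+4) = 19. Cumulative: 137
Frame 10: OPEN. Sum of all frame-10 rolls (5+4) = 9. Cumulative: 146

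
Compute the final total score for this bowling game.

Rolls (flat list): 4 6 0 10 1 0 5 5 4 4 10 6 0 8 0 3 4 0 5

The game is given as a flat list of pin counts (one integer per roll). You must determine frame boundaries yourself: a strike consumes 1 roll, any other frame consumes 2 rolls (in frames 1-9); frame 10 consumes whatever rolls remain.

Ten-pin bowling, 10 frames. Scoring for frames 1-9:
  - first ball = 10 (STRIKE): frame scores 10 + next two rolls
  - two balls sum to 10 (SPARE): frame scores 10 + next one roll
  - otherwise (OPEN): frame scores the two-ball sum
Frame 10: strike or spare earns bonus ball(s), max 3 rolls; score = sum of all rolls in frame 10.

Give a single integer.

Answer: 86

Derivation:
Frame 1: SPARE (4+6=10). 10 + next roll (0) = 10. Cumulative: 10
Frame 2: SPARE (0+10=10). 10 + next roll (1) = 11. Cumulative: 21
Frame 3: OPEN (1+0=1). Cumulative: 22
Frame 4: SPARE (5+5=10). 10 + next roll (4) = 14. Cumulative: 36
Frame 5: OPEN (4+4=8). Cumulative: 44
Frame 6: STRIKE. 10 + next two rolls (6+0) = 16. Cumulative: 60
Frame 7: OPEN (6+0=6). Cumulative: 66
Frame 8: OPEN (8+0=8). Cumulative: 74
Frame 9: OPEN (3+4=7). Cumulative: 81
Frame 10: OPEN. Sum of all frame-10 rolls (0+5) = 5. Cumulative: 86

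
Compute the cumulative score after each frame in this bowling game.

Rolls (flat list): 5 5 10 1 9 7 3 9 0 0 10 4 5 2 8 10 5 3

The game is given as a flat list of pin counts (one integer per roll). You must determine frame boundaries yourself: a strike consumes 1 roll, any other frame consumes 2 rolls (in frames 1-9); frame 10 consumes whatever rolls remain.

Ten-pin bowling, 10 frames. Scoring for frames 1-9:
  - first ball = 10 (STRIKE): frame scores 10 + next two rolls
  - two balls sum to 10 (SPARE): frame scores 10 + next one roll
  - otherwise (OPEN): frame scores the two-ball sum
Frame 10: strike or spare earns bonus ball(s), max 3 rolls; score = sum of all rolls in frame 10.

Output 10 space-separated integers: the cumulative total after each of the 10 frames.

Answer: 20 40 57 76 85 99 108 128 146 154

Derivation:
Frame 1: SPARE (5+5=10). 10 + next roll (10) = 20. Cumulative: 20
Frame 2: STRIKE. 10 + next two rolls (1+9) = 20. Cumulative: 40
Frame 3: SPARE (1+9=10). 10 + next roll (7) = 17. Cumulative: 57
Frame 4: SPARE (7+3=10). 10 + next roll (9) = 19. Cumulative: 76
Frame 5: OPEN (9+0=9). Cumulative: 85
Frame 6: SPARE (0+10=10). 10 + next roll (4) = 14. Cumulative: 99
Frame 7: OPEN (4+5=9). Cumulative: 108
Frame 8: SPARE (2+8=10). 10 + next roll (10) = 20. Cumulative: 128
Frame 9: STRIKE. 10 + next two rolls (5+3) = 18. Cumulative: 146
Frame 10: OPEN. Sum of all frame-10 rolls (5+3) = 8. Cumulative: 154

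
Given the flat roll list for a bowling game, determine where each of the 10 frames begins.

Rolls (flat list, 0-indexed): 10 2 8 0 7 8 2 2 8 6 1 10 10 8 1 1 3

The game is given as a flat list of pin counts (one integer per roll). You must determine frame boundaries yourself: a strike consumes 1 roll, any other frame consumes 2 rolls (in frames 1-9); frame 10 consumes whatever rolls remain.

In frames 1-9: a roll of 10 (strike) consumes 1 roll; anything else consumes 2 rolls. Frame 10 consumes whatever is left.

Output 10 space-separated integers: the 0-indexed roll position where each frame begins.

Answer: 0 1 3 5 7 9 11 12 13 15

Derivation:
Frame 1 starts at roll index 0: roll=10 (strike), consumes 1 roll
Frame 2 starts at roll index 1: rolls=2,8 (sum=10), consumes 2 rolls
Frame 3 starts at roll index 3: rolls=0,7 (sum=7), consumes 2 rolls
Frame 4 starts at roll index 5: rolls=8,2 (sum=10), consumes 2 rolls
Frame 5 starts at roll index 7: rolls=2,8 (sum=10), consumes 2 rolls
Frame 6 starts at roll index 9: rolls=6,1 (sum=7), consumes 2 rolls
Frame 7 starts at roll index 11: roll=10 (strike), consumes 1 roll
Frame 8 starts at roll index 12: roll=10 (strike), consumes 1 roll
Frame 9 starts at roll index 13: rolls=8,1 (sum=9), consumes 2 rolls
Frame 10 starts at roll index 15: 2 remaining rolls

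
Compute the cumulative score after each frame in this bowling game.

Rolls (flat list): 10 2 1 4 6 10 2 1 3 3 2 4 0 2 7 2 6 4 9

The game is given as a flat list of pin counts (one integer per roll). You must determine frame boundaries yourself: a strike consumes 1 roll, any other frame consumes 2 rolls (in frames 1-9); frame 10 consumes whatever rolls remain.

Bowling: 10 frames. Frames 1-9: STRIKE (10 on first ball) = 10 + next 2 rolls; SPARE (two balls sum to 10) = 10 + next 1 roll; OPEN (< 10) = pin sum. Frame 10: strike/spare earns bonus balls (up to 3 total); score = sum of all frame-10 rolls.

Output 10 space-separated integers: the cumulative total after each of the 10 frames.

Frame 1: STRIKE. 10 + next two rolls (2+1) = 13. Cumulative: 13
Frame 2: OPEN (2+1=3). Cumulative: 16
Frame 3: SPARE (4+6=10). 10 + next roll (10) = 20. Cumulative: 36
Frame 4: STRIKE. 10 + next two rolls (2+1) = 13. Cumulative: 49
Frame 5: OPEN (2+1=3). Cumulative: 52
Frame 6: OPEN (3+3=6). Cumulative: 58
Frame 7: OPEN (2+4=6). Cumulative: 64
Frame 8: OPEN (0+2=2). Cumulative: 66
Frame 9: OPEN (7+2=9). Cumulative: 75
Frame 10: SPARE. Sum of all frame-10 rolls (6+4+9) = 19. Cumulative: 94

Answer: 13 16 36 49 52 58 64 66 75 94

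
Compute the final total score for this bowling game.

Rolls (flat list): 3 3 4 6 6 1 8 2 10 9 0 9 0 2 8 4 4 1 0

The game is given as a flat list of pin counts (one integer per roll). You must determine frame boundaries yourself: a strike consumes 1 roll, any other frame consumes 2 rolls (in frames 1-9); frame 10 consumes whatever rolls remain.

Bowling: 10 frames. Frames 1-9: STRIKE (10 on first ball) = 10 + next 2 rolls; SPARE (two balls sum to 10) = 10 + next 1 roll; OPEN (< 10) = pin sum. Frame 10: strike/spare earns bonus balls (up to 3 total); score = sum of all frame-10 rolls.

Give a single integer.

Answer: 109

Derivation:
Frame 1: OPEN (3+3=6). Cumulative: 6
Frame 2: SPARE (4+6=10). 10 + next roll (6) = 16. Cumulative: 22
Frame 3: OPEN (6+1=7). Cumulative: 29
Frame 4: SPARE (8+2=10). 10 + next roll (10) = 20. Cumulative: 49
Frame 5: STRIKE. 10 + next two rolls (9+0) = 19. Cumulative: 68
Frame 6: OPEN (9+0=9). Cumulative: 77
Frame 7: OPEN (9+0=9). Cumulative: 86
Frame 8: SPARE (2+8=10). 10 + next roll (4) = 14. Cumulative: 100
Frame 9: OPEN (4+4=8). Cumulative: 108
Frame 10: OPEN. Sum of all frame-10 rolls (1+0) = 1. Cumulative: 109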